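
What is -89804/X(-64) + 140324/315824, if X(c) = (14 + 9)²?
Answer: -7072006775/41767724 ≈ -169.32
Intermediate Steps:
X(c) = 529 (X(c) = 23² = 529)
-89804/X(-64) + 140324/315824 = -89804/529 + 140324/315824 = -89804*1/529 + 140324*(1/315824) = -89804/529 + 35081/78956 = -7072006775/41767724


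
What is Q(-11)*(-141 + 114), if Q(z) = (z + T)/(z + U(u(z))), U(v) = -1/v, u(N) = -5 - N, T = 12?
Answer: 162/67 ≈ 2.4179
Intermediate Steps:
Q(z) = (12 + z)/(z - 1/(-5 - z)) (Q(z) = (z + 12)/(z - 1/(-5 - z)) = (12 + z)/(z - 1/(-5 - z)))
Q(-11)*(-141 + 114) = ((5 - 11)*(12 - 11)/(1 - 11*(5 - 11)))*(-141 + 114) = (-6*1/(1 - 11*(-6)))*(-27) = (-6*1/(1 + 66))*(-27) = (-6*1/67)*(-27) = ((1/67)*(-6)*1)*(-27) = -6/67*(-27) = 162/67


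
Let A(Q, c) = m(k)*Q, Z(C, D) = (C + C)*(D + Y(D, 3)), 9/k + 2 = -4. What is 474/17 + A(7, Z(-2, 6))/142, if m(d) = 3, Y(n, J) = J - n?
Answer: 67665/2414 ≈ 28.030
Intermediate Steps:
k = -3/2 (k = 9/(-2 - 4) = 9/(-6) = 9*(-⅙) = -3/2 ≈ -1.5000)
Z(C, D) = 6*C (Z(C, D) = (C + C)*(D + (3 - D)) = (2*C)*3 = 6*C)
A(Q, c) = 3*Q
474/17 + A(7, Z(-2, 6))/142 = 474/17 + (3*7)/142 = 474*(1/17) + 21*(1/142) = 474/17 + 21/142 = 67665/2414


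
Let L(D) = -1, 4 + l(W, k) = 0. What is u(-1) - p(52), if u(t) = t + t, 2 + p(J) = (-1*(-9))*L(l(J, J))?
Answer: 9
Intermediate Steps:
l(W, k) = -4 (l(W, k) = -4 + 0 = -4)
p(J) = -11 (p(J) = -2 - 1*(-9)*(-1) = -2 + 9*(-1) = -2 - 9 = -11)
u(t) = 2*t
u(-1) - p(52) = 2*(-1) - 1*(-11) = -2 + 11 = 9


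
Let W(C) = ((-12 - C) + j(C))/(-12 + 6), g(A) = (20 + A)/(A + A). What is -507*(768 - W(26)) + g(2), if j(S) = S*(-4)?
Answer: -754743/2 ≈ -3.7737e+5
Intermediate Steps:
j(S) = -4*S
g(A) = (20 + A)/(2*A) (g(A) = (20 + A)/((2*A)) = (20 + A)*(1/(2*A)) = (20 + A)/(2*A))
W(C) = 2 + 5*C/6 (W(C) = ((-12 - C) - 4*C)/(-12 + 6) = (-12 - 5*C)/(-6) = (-12 - 5*C)*(-1/6) = 2 + 5*C/6)
-507*(768 - W(26)) + g(2) = -507*(768 - (2 + (5/6)*26)) + (1/2)*(20 + 2)/2 = -507*(768 - (2 + 65/3)) + (1/2)*(1/2)*22 = -507*(768 - 1*71/3) + 11/2 = -507*(768 - 71/3) + 11/2 = -507*2233/3 + 11/2 = -377377 + 11/2 = -754743/2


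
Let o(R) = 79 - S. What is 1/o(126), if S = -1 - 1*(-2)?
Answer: 1/78 ≈ 0.012821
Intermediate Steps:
S = 1 (S = -1 + 2 = 1)
o(R) = 78 (o(R) = 79 - 1*1 = 79 - 1 = 78)
1/o(126) = 1/78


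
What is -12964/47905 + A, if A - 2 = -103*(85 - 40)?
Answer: -221956829/47905 ≈ -4633.3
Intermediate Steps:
A = -4633 (A = 2 - 103*(85 - 40) = 2 - 103*45 = 2 - 4635 = -4633)
-12964/47905 + A = -12964/47905 - 4633 = -221956829/47905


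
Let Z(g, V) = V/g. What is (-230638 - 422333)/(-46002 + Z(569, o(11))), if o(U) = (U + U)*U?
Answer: 33776409/2379536 ≈ 14.195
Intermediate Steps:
o(U) = 2*U**2 (o(U) = (2*U)*U = 2*U**2)
(-230638 - 422333)/(-46002 + Z(569, o(11))) = (-230638 - 422333)/(-46002 + (2*11**2)/569) = -652971/(-46002 + (2*121)*(1/569)) = -652971/(-46002 + 242*(1/569)) = -652971/(-46002 + 242/569) = -652971/(-26174896/569) = -652971*(-569/26174896) = 33776409/2379536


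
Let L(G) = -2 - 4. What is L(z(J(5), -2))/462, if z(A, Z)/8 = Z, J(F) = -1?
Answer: -1/77 ≈ -0.012987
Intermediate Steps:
z(A, Z) = 8*Z
L(G) = -6
L(z(J(5), -2))/462 = -6/462 = -6*1/462 = -1/77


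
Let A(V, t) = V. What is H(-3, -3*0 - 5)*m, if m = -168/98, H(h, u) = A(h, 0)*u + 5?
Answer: -240/7 ≈ -34.286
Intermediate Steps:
H(h, u) = 5 + h*u (H(h, u) = h*u + 5 = 5 + h*u)
m = -12/7 (m = -168*1/98 = -12/7 ≈ -1.7143)
H(-3, -3*0 - 5)*m = (5 - 3*(-3*0 - 5))*(-12/7) = (5 - 3*(0 - 5))*(-12/7) = (5 - 3*(-5))*(-12/7) = (5 + 15)*(-12/7) = 20*(-12/7) = -240/7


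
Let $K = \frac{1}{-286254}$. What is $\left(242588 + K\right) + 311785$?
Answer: $\frac{158691488741}{286254} \approx 5.5437 \cdot 10^{5}$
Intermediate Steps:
$K = - \frac{1}{286254} \approx -3.4934 \cdot 10^{-6}$
$\left(242588 + K\right) + 311785 = \left(242588 - \frac{1}{286254}\right) + 311785 = \frac{69441785351}{286254} + 311785 = \frac{158691488741}{286254}$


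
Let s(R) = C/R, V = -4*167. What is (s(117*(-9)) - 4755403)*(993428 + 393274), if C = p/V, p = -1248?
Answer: -3303757753536530/501 ≈ -6.5943e+12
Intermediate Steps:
V = -668
C = 312/167 (C = -1248/(-668) = -1248*(-1/668) = 312/167 ≈ 1.8683)
s(R) = 312/(167*R)
(s(117*(-9)) - 4755403)*(993428 + 393274) = (312/(167*((117*(-9)))) - 4755403)*(993428 + 393274) = ((312/167)/(-1053) - 4755403)*1386702 = ((312/167)*(-1/1053) - 4755403)*1386702 = (-8/4509 - 4755403)*1386702 = -21442112135/4509*1386702 = -3303757753536530/501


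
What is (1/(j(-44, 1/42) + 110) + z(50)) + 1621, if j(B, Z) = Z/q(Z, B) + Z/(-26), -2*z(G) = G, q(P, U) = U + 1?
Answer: 2747844064/1721697 ≈ 1596.0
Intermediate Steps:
q(P, U) = 1 + U
z(G) = -G/2
j(B, Z) = -Z/26 + Z/(1 + B) (j(B, Z) = Z/(1 + B) + Z/(-26) = Z/(1 + B) + Z*(-1/26) = Z/(1 + B) - Z/26 = -Z/26 + Z/(1 + B))
(1/(j(-44, 1/42) + 110) + z(50)) + 1621 = (1/((1/26)*(25 - 1*(-44))/(42*(1 - 44)) + 110) - ½*50) + 1621 = (1/((1/26)*(1/42)*(25 + 44)/(-43) + 110) - 25) + 1621 = (1/((1/26)*(1/42)*(-1/43)*69 + 110) - 25) + 1621 = (1/(-23/15652 + 110) - 25) + 1621 = (1/(1721697/15652) - 25) + 1621 = (15652/1721697 - 25) + 1621 = -43026773/1721697 + 1621 = 2747844064/1721697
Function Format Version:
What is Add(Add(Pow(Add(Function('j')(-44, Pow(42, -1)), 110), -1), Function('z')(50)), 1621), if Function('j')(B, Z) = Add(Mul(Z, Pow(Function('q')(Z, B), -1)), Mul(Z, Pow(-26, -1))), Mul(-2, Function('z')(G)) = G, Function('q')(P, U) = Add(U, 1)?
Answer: Rational(2747844064, 1721697) ≈ 1596.0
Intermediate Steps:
Function('q')(P, U) = Add(1, U)
Function('z')(G) = Mul(Rational(-1, 2), G)
Function('j')(B, Z) = Add(Mul(Rational(-1, 26), Z), Mul(Z, Pow(Add(1, B), -1))) (Function('j')(B, Z) = Add(Mul(Z, Pow(Add(1, B), -1)), Mul(Z, Pow(-26, -1))) = Add(Mul(Z, Pow(Add(1, B), -1)), Mul(Z, Rational(-1, 26))) = Add(Mul(Z, Pow(Add(1, B), -1)), Mul(Rational(-1, 26), Z)) = Add(Mul(Rational(-1, 26), Z), Mul(Z, Pow(Add(1, B), -1))))
Add(Add(Pow(Add(Function('j')(-44, Pow(42, -1)), 110), -1), Function('z')(50)), 1621) = Add(Add(Pow(Add(Mul(Rational(1, 26), Pow(42, -1), Pow(Add(1, -44), -1), Add(25, Mul(-1, -44))), 110), -1), Mul(Rational(-1, 2), 50)), 1621) = Add(Add(Pow(Add(Mul(Rational(1, 26), Rational(1, 42), Pow(-43, -1), Add(25, 44)), 110), -1), -25), 1621) = Add(Add(Pow(Add(Mul(Rational(1, 26), Rational(1, 42), Rational(-1, 43), 69), 110), -1), -25), 1621) = Add(Add(Pow(Add(Rational(-23, 15652), 110), -1), -25), 1621) = Add(Add(Pow(Rational(1721697, 15652), -1), -25), 1621) = Add(Add(Rational(15652, 1721697), -25), 1621) = Add(Rational(-43026773, 1721697), 1621) = Rational(2747844064, 1721697)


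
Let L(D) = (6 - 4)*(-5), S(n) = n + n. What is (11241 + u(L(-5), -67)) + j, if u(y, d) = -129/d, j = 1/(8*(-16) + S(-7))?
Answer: 106965125/9514 ≈ 11243.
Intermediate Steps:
S(n) = 2*n
j = -1/142 (j = 1/(8*(-16) + 2*(-7)) = 1/(-128 - 14) = 1/(-142) = -1/142 ≈ -0.0070423)
L(D) = -10 (L(D) = 2*(-5) = -10)
(11241 + u(L(-5), -67)) + j = (11241 - 129/(-67)) - 1/142 = (11241 - 129*(-1/67)) - 1/142 = (11241 + 129/67) - 1/142 = 753276/67 - 1/142 = 106965125/9514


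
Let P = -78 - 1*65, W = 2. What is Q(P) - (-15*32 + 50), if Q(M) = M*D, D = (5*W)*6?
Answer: -8150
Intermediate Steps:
P = -143 (P = -78 - 65 = -143)
D = 60 (D = (5*2)*6 = 10*6 = 60)
Q(M) = 60*M (Q(M) = M*60 = 60*M)
Q(P) - (-15*32 + 50) = 60*(-143) - (-15*32 + 50) = -8580 - (-480 + 50) = -8580 - 1*(-430) = -8580 + 430 = -8150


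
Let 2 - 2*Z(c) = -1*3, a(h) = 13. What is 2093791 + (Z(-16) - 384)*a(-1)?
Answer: 4177663/2 ≈ 2.0888e+6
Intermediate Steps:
Z(c) = 5/2 (Z(c) = 1 - (-1)*3/2 = 1 - ½*(-3) = 1 + 3/2 = 5/2)
2093791 + (Z(-16) - 384)*a(-1) = 2093791 + (5/2 - 384)*13 = 2093791 - 763/2*13 = 2093791 - 9919/2 = 4177663/2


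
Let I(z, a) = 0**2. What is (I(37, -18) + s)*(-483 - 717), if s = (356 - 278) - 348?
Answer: 324000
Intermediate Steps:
I(z, a) = 0
s = -270 (s = 78 - 348 = -270)
(I(37, -18) + s)*(-483 - 717) = (0 - 270)*(-483 - 717) = -270*(-1200) = 324000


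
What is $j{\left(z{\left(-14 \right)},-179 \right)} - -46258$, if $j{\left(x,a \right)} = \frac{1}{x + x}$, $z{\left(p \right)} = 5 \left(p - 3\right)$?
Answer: $\frac{7863859}{170} \approx 46258.0$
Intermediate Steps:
$z{\left(p \right)} = -15 + 5 p$ ($z{\left(p \right)} = 5 \left(-3 + p\right) = -15 + 5 p$)
$j{\left(x,a \right)} = \frac{1}{2 x}$
$j{\left(z{\left(-14 \right)},-179 \right)} - -46258 = \frac{1}{2 \left(-15 + 5 \left(-14\right)\right)} - -46258 = \frac{1}{2 \left(-15 - 70\right)} + 46258 = \frac{1}{2 \left(-85\right)} + 46258 = \frac{1}{2} \left(- \frac{1}{85}\right) + 46258 = - \frac{1}{170} + 46258 = \frac{7863859}{170}$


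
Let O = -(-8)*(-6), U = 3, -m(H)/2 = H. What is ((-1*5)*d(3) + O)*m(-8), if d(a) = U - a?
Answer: -768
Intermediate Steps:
m(H) = -2*H
O = -48 (O = -8*6 = -48)
d(a) = 3 - a
((-1*5)*d(3) + O)*m(-8) = ((-1*5)*(3 - 1*3) - 48)*(-2*(-8)) = (-5*(3 - 3) - 48)*16 = (-5*0 - 48)*16 = (0 - 48)*16 = -48*16 = -768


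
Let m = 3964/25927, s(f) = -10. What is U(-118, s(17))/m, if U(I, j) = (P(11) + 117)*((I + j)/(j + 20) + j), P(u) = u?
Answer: -94581696/4955 ≈ -19088.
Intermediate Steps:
U(I, j) = 128*j + 128*(I + j)/(20 + j) (U(I, j) = (11 + 117)*((I + j)/(j + 20) + j) = 128*((I + j)/(20 + j) + j) = 128*(j + (I + j)/(20 + j)) = 128*j + 128*(I + j)/(20 + j))
m = 3964/25927 (m = 3964*(1/25927) = 3964/25927 ≈ 0.15289)
U(-118, s(17))/m = (128*(-118 + (-10)² + 21*(-10))/(20 - 10))/(3964/25927) = (128*(-118 + 100 - 210)/10)*(25927/3964) = (128*(⅒)*(-228))*(25927/3964) = -14592/5*25927/3964 = -94581696/4955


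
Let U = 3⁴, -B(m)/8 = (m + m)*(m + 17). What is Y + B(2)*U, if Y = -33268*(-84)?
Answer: 2745264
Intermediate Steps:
Y = 2794512
B(m) = -16*m*(17 + m) (B(m) = -8*(m + m)*(m + 17) = -8*2*m*(17 + m) = -16*m*(17 + m))
U = 81
Y + B(2)*U = 2794512 - 16*2*(17 + 2)*81 = 2794512 - 16*2*19*81 = 2794512 - 608*81 = 2794512 - 49248 = 2745264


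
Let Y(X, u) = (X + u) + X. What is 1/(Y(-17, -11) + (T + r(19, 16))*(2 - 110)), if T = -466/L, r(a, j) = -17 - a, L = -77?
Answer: 77/245583 ≈ 0.00031354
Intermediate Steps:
Y(X, u) = u + 2*X
T = 466/77 (T = -466/(-77) = -466*(-1/77) = 466/77 ≈ 6.0519)
1/(Y(-17, -11) + (T + r(19, 16))*(2 - 110)) = 1/((-11 + 2*(-17)) + (466/77 + (-17 - 1*19))*(2 - 110)) = 1/((-11 - 34) + (466/77 + (-17 - 19))*(-108)) = 1/(-45 + (466/77 - 36)*(-108)) = 1/(-45 - 2306/77*(-108)) = 1/(-45 + 249048/77) = 1/(245583/77) = 77/245583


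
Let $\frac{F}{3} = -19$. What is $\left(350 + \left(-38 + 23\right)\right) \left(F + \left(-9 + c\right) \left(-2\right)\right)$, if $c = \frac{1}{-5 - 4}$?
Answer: $- \frac{116915}{9} \approx -12991.0$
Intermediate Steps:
$c = - \frac{1}{9}$ ($c = \frac{1}{-9} = - \frac{1}{9} \approx -0.11111$)
$F = -57$ ($F = 3 \left(-19\right) = -57$)
$\left(350 + \left(-38 + 23\right)\right) \left(F + \left(-9 + c\right) \left(-2\right)\right) = \left(350 + \left(-38 + 23\right)\right) \left(-57 + \left(-9 - \frac{1}{9}\right) \left(-2\right)\right) = \left(350 - 15\right) \left(-57 - - \frac{164}{9}\right) = 335 \left(-57 + \frac{164}{9}\right) = 335 \left(- \frac{349}{9}\right) = - \frac{116915}{9}$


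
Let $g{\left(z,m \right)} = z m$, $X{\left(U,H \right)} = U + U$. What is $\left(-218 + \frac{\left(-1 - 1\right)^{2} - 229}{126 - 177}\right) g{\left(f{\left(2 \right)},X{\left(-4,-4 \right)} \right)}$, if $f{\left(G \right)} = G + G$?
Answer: $\frac{116192}{17} \approx 6834.8$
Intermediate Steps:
$f{\left(G \right)} = 2 G$
$X{\left(U,H \right)} = 2 U$
$g{\left(z,m \right)} = m z$
$\left(-218 + \frac{\left(-1 - 1\right)^{2} - 229}{126 - 177}\right) g{\left(f{\left(2 \right)},X{\left(-4,-4 \right)} \right)} = \left(-218 + \frac{\left(-1 - 1\right)^{2} - 229}{126 - 177}\right) 2 \left(-4\right) 2 \cdot 2 = \left(-218 + \frac{\left(-2\right)^{2} - 229}{-51}\right) \left(\left(-8\right) 4\right) = \left(-218 + \left(4 - 229\right) \left(- \frac{1}{51}\right)\right) \left(-32\right) = \left(-218 - - \frac{75}{17}\right) \left(-32\right) = \left(-218 + \frac{75}{17}\right) \left(-32\right) = \left(- \frac{3631}{17}\right) \left(-32\right) = \frac{116192}{17}$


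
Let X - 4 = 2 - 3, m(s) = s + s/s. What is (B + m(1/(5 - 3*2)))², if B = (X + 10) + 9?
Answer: 484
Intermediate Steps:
m(s) = 1 + s (m(s) = s + 1 = 1 + s)
X = 3 (X = 4 + (2 - 3) = 4 - 1 = 3)
B = 22 (B = (3 + 10) + 9 = 13 + 9 = 22)
(B + m(1/(5 - 3*2)))² = (22 + (1 + 1/(5 - 3*2)))² = (22 + (1 + 1/(5 - 6)))² = (22 + (1 + 1/(-1)))² = (22 + (1 - 1))² = (22 + 0)² = 22² = 484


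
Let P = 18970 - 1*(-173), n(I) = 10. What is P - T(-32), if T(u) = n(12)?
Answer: 19133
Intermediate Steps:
T(u) = 10
P = 19143 (P = 18970 + 173 = 19143)
P - T(-32) = 19143 - 1*10 = 19143 - 10 = 19133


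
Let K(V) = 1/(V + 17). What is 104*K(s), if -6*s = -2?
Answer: 6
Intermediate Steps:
s = ⅓ (s = -⅙*(-2) = ⅓ ≈ 0.33333)
K(V) = 1/(17 + V)
104*K(s) = 104/(17 + ⅓) = 104/(52/3) = 104*(3/52) = 6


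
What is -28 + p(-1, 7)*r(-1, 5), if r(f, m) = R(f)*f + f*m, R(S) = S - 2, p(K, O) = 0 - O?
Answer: -14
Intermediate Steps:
p(K, O) = -O
R(S) = -2 + S
r(f, m) = f*m + f*(-2 + f) (r(f, m) = (-2 + f)*f + f*m = f*(-2 + f) + f*m = f*m + f*(-2 + f))
-28 + p(-1, 7)*r(-1, 5) = -28 + (-1*7)*(-(-2 - 1 + 5)) = -28 - (-7)*2 = -28 - 7*(-2) = -28 + 14 = -14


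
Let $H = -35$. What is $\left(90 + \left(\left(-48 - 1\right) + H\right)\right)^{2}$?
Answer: $36$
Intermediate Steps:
$\left(90 + \left(\left(-48 - 1\right) + H\right)\right)^{2} = \left(90 - 84\right)^{2} = 6^{2} = 36$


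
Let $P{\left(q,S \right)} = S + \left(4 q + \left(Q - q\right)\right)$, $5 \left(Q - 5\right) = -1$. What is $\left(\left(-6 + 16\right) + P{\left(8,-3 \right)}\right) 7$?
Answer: $\frac{1253}{5} \approx 250.6$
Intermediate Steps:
$Q = \frac{24}{5}$ ($Q = 5 + \frac{1}{5} \left(-1\right) = 5 - \frac{1}{5} = \frac{24}{5} \approx 4.8$)
$P{\left(q,S \right)} = \frac{24}{5} + S + 3 q$ ($P{\left(q,S \right)} = S + \left(4 q - \left(- \frac{24}{5} + q\right)\right) = S + \left(\frac{24}{5} + 3 q\right) = \frac{24}{5} + S + 3 q$)
$\left(\left(-6 + 16\right) + P{\left(8,-3 \right)}\right) 7 = \left(\left(-6 + 16\right) + \left(\frac{24}{5} - 3 + 3 \cdot 8\right)\right) 7 = \left(10 + \left(\frac{24}{5} - 3 + 24\right)\right) 7 = \left(10 + \frac{129}{5}\right) 7 = \frac{179}{5} \cdot 7 = \frac{1253}{5}$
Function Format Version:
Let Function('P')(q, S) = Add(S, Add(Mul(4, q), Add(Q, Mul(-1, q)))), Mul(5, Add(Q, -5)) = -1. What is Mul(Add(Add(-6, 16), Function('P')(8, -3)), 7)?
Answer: Rational(1253, 5) ≈ 250.60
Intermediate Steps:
Q = Rational(24, 5) (Q = Add(5, Mul(Rational(1, 5), -1)) = Add(5, Rational(-1, 5)) = Rational(24, 5) ≈ 4.8000)
Function('P')(q, S) = Add(Rational(24, 5), S, Mul(3, q)) (Function('P')(q, S) = Add(S, Add(Mul(4, q), Add(Rational(24, 5), Mul(-1, q)))) = Add(S, Add(Rational(24, 5), Mul(3, q))) = Add(Rational(24, 5), S, Mul(3, q)))
Mul(Add(Add(-6, 16), Function('P')(8, -3)), 7) = Mul(Add(Add(-6, 16), Add(Rational(24, 5), -3, Mul(3, 8))), 7) = Mul(Add(10, Add(Rational(24, 5), -3, 24)), 7) = Mul(Add(10, Rational(129, 5)), 7) = Mul(Rational(179, 5), 7) = Rational(1253, 5)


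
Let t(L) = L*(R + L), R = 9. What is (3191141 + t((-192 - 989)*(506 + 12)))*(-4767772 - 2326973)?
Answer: -2655176644478234835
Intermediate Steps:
t(L) = L*(9 + L)
(3191141 + t((-192 - 989)*(506 + 12)))*(-4767772 - 2326973) = (3191141 + ((-192 - 989)*(506 + 12))*(9 + (-192 - 989)*(506 + 12)))*(-4767772 - 2326973) = (3191141 + (-1181*518)*(9 - 1181*518))*(-7094745) = (3191141 - 611758*(9 - 611758))*(-7094745) = (3191141 - 611758*(-611749))*(-7094745) = (3191141 + 374242344742)*(-7094745) = 374245535883*(-7094745) = -2655176644478234835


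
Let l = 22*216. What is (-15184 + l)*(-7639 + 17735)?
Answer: -105321472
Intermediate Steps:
l = 4752
(-15184 + l)*(-7639 + 17735) = (-15184 + 4752)*(-7639 + 17735) = -10432*10096 = -105321472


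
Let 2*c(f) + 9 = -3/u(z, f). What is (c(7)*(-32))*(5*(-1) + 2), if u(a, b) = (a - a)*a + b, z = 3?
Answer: -3168/7 ≈ -452.57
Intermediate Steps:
u(a, b) = b (u(a, b) = 0*a + b = 0 + b = b)
c(f) = -9/2 - 3/(2*f) (c(f) = -9/2 + (-3/f)/2 = -9/2 - 3/(2*f))
(c(7)*(-32))*(5*(-1) + 2) = (((3/2)*(-1 - 3*7)/7)*(-32))*(5*(-1) + 2) = (((3/2)*(⅐)*(-1 - 21))*(-32))*(-5 + 2) = (((3/2)*(⅐)*(-22))*(-32))*(-3) = -33/7*(-32)*(-3) = (1056/7)*(-3) = -3168/7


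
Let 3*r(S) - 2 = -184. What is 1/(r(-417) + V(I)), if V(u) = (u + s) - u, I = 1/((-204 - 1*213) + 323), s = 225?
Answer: 3/493 ≈ 0.0060852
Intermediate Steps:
r(S) = -182/3 (r(S) = ⅔ + (⅓)*(-184) = ⅔ - 184/3 = -182/3)
I = -1/94 (I = 1/((-204 - 213) + 323) = 1/(-417 + 323) = 1/(-94) = -1/94 ≈ -0.010638)
V(u) = 225 (V(u) = (u + 225) - u = (225 + u) - u = 225)
1/(r(-417) + V(I)) = 1/(-182/3 + 225) = 1/(493/3) = 3/493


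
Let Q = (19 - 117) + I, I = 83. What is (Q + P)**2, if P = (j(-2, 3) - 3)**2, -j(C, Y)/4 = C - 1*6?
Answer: 682276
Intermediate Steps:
j(C, Y) = 24 - 4*C (j(C, Y) = -4*(C - 1*6) = -4*(C - 6) = -4*(-6 + C) = 24 - 4*C)
Q = -15 (Q = (19 - 117) + 83 = -98 + 83 = -15)
P = 841 (P = ((24 - 4*(-2)) - 3)**2 = ((24 + 8) - 3)**2 = (32 - 3)**2 = 29**2 = 841)
(Q + P)**2 = (-15 + 841)**2 = 826**2 = 682276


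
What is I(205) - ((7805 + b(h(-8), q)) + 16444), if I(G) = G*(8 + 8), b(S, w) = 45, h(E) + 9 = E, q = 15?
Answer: -21014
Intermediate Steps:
h(E) = -9 + E
I(G) = 16*G (I(G) = G*16 = 16*G)
I(205) - ((7805 + b(h(-8), q)) + 16444) = 16*205 - ((7805 + 45) + 16444) = 3280 - (7850 + 16444) = 3280 - 1*24294 = 3280 - 24294 = -21014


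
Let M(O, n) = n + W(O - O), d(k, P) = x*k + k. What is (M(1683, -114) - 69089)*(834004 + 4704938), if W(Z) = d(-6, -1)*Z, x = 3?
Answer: -383311403226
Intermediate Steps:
d(k, P) = 4*k (d(k, P) = 3*k + k = 4*k)
W(Z) = -24*Z (W(Z) = (4*(-6))*Z = -24*Z)
M(O, n) = n (M(O, n) = n - 24*(O - O) = n - 24*0 = n + 0 = n)
(M(1683, -114) - 69089)*(834004 + 4704938) = (-114 - 69089)*(834004 + 4704938) = -69203*5538942 = -383311403226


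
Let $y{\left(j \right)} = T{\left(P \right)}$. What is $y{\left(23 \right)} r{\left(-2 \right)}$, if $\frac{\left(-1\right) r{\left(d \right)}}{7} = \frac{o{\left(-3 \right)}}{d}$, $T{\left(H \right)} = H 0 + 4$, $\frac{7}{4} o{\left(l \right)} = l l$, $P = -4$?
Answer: $72$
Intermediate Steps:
$o{\left(l \right)} = \frac{4 l^{2}}{7}$ ($o{\left(l \right)} = \frac{4 l l}{7} = \frac{4 l^{2}}{7}$)
$T{\left(H \right)} = 4$ ($T{\left(H \right)} = 0 + 4 = 4$)
$r{\left(d \right)} = - \frac{36}{d}$ ($r{\left(d \right)} = - 7 \frac{\frac{4}{7} \left(-3\right)^{2}}{d} = - 7 \frac{\frac{4}{7} \cdot 9}{d} = - 7 \frac{36}{7 d} = - \frac{36}{d}$)
$y{\left(j \right)} = 4$
$y{\left(23 \right)} r{\left(-2 \right)} = 4 \left(- \frac{36}{-2}\right) = 4 \left(\left(-36\right) \left(- \frac{1}{2}\right)\right) = 4 \cdot 18 = 72$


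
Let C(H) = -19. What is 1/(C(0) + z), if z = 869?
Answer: 1/850 ≈ 0.0011765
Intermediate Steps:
1/(C(0) + z) = 1/(-19 + 869) = 1/850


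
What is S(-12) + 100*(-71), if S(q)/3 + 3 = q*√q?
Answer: -7109 - 72*I*√3 ≈ -7109.0 - 124.71*I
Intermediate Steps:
S(q) = -9 + 3*q^(3/2) (S(q) = -9 + 3*(q*√q) = -9 + 3*q^(3/2))
S(-12) + 100*(-71) = (-9 + 3*(-12)^(3/2)) + 100*(-71) = (-9 + 3*(-24*I*√3)) - 7100 = (-9 - 72*I*√3) - 7100 = -7109 - 72*I*√3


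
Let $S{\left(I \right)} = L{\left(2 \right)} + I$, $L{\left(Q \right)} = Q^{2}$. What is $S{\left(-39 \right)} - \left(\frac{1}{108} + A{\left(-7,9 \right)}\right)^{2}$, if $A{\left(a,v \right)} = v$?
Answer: $- \frac{1354969}{11664} \approx -116.17$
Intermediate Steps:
$S{\left(I \right)} = 4 + I$ ($S{\left(I \right)} = 2^{2} + I = 4 + I$)
$S{\left(-39 \right)} - \left(\frac{1}{108} + A{\left(-7,9 \right)}\right)^{2} = \left(4 - 39\right) - \left(\frac{1}{108} + 9\right)^{2} = -35 - \left(\frac{1}{108} + 9\right)^{2} = -35 - \left(\frac{973}{108}\right)^{2} = -35 - \frac{946729}{11664} = - \frac{1354969}{11664}$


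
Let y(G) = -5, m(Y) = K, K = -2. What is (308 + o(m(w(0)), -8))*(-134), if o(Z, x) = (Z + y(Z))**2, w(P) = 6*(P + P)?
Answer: -47838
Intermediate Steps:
w(P) = 12*P (w(P) = 6*(2*P) = 12*P)
m(Y) = -2
o(Z, x) = (-5 + Z)**2 (o(Z, x) = (Z - 5)**2 = (-5 + Z)**2)
(308 + o(m(w(0)), -8))*(-134) = (308 + (-5 - 2)**2)*(-134) = (308 + (-7)**2)*(-134) = (308 + 49)*(-134) = 357*(-134) = -47838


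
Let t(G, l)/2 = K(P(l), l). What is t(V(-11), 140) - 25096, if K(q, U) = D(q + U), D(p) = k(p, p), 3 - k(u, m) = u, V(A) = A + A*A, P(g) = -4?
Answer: -25362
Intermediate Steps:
V(A) = A + A²
k(u, m) = 3 - u
D(p) = 3 - p
K(q, U) = 3 - U - q (K(q, U) = 3 - (q + U) = 3 - (U + q) = 3 + (-U - q) = 3 - U - q)
t(G, l) = 14 - 2*l (t(G, l) = 2*(3 - l - 1*(-4)) = 2*(3 - l + 4) = 2*(7 - l) = 14 - 2*l)
t(V(-11), 140) - 25096 = (14 - 2*140) - 25096 = (14 - 280) - 25096 = -266 - 25096 = -25362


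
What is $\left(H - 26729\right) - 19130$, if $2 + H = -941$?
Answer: $-46802$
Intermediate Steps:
$H = -943$ ($H = -2 - 941 = -943$)
$\left(H - 26729\right) - 19130 = \left(-943 - 26729\right) - 19130 = -27672 - 19130 = -46802$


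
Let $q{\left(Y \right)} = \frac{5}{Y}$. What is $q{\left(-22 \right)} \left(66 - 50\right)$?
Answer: $- \frac{40}{11} \approx -3.6364$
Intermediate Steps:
$q{\left(-22 \right)} \left(66 - 50\right) = \frac{5}{-22} \left(66 - 50\right) = 5 \left(- \frac{1}{22}\right) 16 = \left(- \frac{5}{22}\right) 16 = - \frac{40}{11}$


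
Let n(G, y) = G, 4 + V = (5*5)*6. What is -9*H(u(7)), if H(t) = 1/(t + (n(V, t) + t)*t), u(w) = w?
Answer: -9/1078 ≈ -0.0083488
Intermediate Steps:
V = 146 (V = -4 + (5*5)*6 = -4 + 25*6 = -4 + 150 = 146)
H(t) = 1/(t + t*(146 + t)) (H(t) = 1/(t + (146 + t)*t) = 1/(t + t*(146 + t)))
-9*H(u(7)) = -9/(7*(147 + 7)) = -9/(7*154) = -9*1/1078 = -9/1078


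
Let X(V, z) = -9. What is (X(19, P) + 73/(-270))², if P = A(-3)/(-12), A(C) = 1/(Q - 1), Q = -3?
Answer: 6265009/72900 ≈ 85.940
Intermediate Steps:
A(C) = -¼ (A(C) = 1/(-3 - 1) = 1/(-4) = -¼)
P = 1/48 (P = -¼/(-12) = -¼*(-1/12) = 1/48 ≈ 0.020833)
(X(19, P) + 73/(-270))² = (-9 + 73/(-270))² = (-9 + 73*(-1/270))² = (-9 - 73/270)² = (-2503/270)² = 6265009/72900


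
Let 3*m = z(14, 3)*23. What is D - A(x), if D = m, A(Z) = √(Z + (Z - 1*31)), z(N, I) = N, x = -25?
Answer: 322/3 - 9*I ≈ 107.33 - 9.0*I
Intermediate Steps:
m = 322/3 (m = (14*23)/3 = (⅓)*322 = 322/3 ≈ 107.33)
A(Z) = √(-31 + 2*Z) (A(Z) = √(Z + (Z - 31)) = √(Z + (-31 + Z)) = √(-31 + 2*Z))
D = 322/3 ≈ 107.33
D - A(x) = 322/3 - √(-31 + 2*(-25)) = 322/3 - √(-31 - 50) = 322/3 - √(-81) = 322/3 - 9*I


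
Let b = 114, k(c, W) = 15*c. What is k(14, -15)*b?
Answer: 23940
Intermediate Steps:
k(14, -15)*b = (15*14)*114 = 210*114 = 23940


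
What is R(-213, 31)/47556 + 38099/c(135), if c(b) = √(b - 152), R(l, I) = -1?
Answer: -1/47556 - 38099*I*√17/17 ≈ -2.1028e-5 - 9240.4*I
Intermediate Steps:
c(b) = √(-152 + b)
R(-213, 31)/47556 + 38099/c(135) = -1/47556 + 38099/(√(-152 + 135)) = -1*1/47556 + 38099/(√(-17)) = -1/47556 + 38099/((I*√17)) = -1/47556 + 38099*(-I*√17/17) = -1/47556 - 38099*I*√17/17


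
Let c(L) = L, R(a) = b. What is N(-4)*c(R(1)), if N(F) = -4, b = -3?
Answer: 12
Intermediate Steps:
R(a) = -3
N(-4)*c(R(1)) = -4*(-3) = 12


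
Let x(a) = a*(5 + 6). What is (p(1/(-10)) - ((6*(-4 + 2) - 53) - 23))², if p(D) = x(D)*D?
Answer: 77633721/10000 ≈ 7763.4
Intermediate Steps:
x(a) = 11*a (x(a) = a*11 = 11*a)
p(D) = 11*D² (p(D) = (11*D)*D = 11*D²)
(p(1/(-10)) - ((6*(-4 + 2) - 53) - 23))² = (11*(1/(-10))² - ((6*(-4 + 2) - 53) - 23))² = (11*(-⅒)² - ((6*(-2) - 53) - 23))² = (11*(1/100) - ((-12 - 53) - 23))² = (11/100 - (-65 - 23))² = (11/100 - 1*(-88))² = (11/100 + 88)² = (8811/100)² = 77633721/10000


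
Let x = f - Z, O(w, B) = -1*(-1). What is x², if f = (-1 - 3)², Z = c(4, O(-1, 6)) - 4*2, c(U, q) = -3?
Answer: 729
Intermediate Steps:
O(w, B) = 1
Z = -11 (Z = -3 - 4*2 = -3 - 8 = -11)
f = 16 (f = (-4)² = 16)
x = 27 (x = 16 - 1*(-11) = 16 + 11 = 27)
x² = 27² = 729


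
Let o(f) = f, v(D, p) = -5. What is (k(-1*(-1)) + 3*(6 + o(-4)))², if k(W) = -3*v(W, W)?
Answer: 441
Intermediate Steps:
k(W) = 15 (k(W) = -3*(-5) = 15)
(k(-1*(-1)) + 3*(6 + o(-4)))² = (15 + 3*(6 - 4))² = (15 + 3*2)² = (15 + 6)² = 21² = 441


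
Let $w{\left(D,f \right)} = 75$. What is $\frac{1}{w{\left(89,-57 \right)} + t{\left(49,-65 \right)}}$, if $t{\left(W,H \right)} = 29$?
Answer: $\frac{1}{104} \approx 0.0096154$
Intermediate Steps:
$\frac{1}{w{\left(89,-57 \right)} + t{\left(49,-65 \right)}} = \frac{1}{75 + 29} = \frac{1}{104}$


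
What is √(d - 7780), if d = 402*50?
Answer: 4*√770 ≈ 111.00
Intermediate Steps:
d = 20100
√(d - 7780) = √(20100 - 7780) = √12320 = 4*√770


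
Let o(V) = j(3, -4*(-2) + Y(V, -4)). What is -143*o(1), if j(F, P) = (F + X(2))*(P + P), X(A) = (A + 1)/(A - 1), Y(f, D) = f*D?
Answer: -6864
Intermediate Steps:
Y(f, D) = D*f
X(A) = (1 + A)/(-1 + A)
j(F, P) = 2*P*(3 + F) (j(F, P) = (F + (1 + 2)/(-1 + 2))*(P + P) = (F + 3/1)*(2*P) = (F + 1*3)*(2*P) = (F + 3)*(2*P) = (3 + F)*(2*P) = 2*P*(3 + F))
o(V) = 96 - 48*V (o(V) = 2*(-4*(-2) - 4*V)*(3 + 3) = 2*(8 - 4*V)*6 = 96 - 48*V)
-143*o(1) = -143*(96 - 48*1) = -143*(96 - 48) = -143*48 = -6864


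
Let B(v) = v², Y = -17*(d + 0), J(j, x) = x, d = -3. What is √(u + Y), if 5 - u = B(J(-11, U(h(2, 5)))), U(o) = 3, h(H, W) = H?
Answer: √47 ≈ 6.8557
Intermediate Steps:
Y = 51 (Y = -17*(-3 + 0) = -17*(-3) = 51)
u = -4 (u = 5 - 1*3² = 5 - 1*9 = 5 - 9 = -4)
√(u + Y) = √(-4 + 51) = √47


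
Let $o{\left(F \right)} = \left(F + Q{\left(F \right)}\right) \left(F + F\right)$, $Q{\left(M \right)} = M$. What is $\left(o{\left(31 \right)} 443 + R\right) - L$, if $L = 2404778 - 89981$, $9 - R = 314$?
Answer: $-612210$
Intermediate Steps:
$R = -305$ ($R = 9 - 314 = -305$)
$L = 2314797$
$o{\left(F \right)} = 4 F^{2}$ ($o{\left(F \right)} = \left(F + F\right) \left(F + F\right) = 2 F 2 F = 4 F^{2}$)
$\left(o{\left(31 \right)} 443 + R\right) - L = \left(4 \cdot 31^{2} \cdot 443 - 305\right) - 2314797 = \left(4 \cdot 961 \cdot 443 - 305\right) - 2314797 = \left(3844 \cdot 443 - 305\right) - 2314797 = \left(1702892 - 305\right) - 2314797 = 1702587 - 2314797 = -612210$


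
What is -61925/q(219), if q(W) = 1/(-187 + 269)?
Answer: -5077850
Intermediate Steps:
q(W) = 1/82
-61925/q(219) = -61925/1/82 = -61925*82 = -5077850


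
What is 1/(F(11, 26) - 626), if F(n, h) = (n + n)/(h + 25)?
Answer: -51/31904 ≈ -0.0015985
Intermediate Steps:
F(n, h) = 2*n/(25 + h) (F(n, h) = (2*n)/(25 + h) = 2*n/(25 + h))
1/(F(11, 26) - 626) = 1/(2*11/(25 + 26) - 626) = 1/(2*11/51 - 626) = 1/(2*11*(1/51) - 626) = 1/(22/51 - 626) = 1/(-31904/51) = -51/31904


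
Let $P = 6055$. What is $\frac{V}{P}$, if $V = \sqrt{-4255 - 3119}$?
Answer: $\frac{i \sqrt{7374}}{6055} \approx 0.014182 i$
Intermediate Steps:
$V = i \sqrt{7374}$ ($V = \sqrt{-7374} = i \sqrt{7374} \approx 85.872 i$)
$\frac{V}{P} = \frac{i \sqrt{7374}}{6055}$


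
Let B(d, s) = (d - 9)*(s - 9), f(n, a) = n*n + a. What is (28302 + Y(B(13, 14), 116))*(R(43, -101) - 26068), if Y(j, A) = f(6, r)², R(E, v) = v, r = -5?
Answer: -765783447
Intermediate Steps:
f(n, a) = a + n² (f(n, a) = n² + a = a + n²)
B(d, s) = (-9 + d)*(-9 + s)
Y(j, A) = 961 (Y(j, A) = (-5 + 6²)² = (-5 + 36)² = 31² = 961)
(28302 + Y(B(13, 14), 116))*(R(43, -101) - 26068) = (28302 + 961)*(-101 - 26068) = 29263*(-26169) = -765783447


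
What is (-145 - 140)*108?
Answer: -30780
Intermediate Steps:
(-145 - 140)*108 = -285*108 = -30780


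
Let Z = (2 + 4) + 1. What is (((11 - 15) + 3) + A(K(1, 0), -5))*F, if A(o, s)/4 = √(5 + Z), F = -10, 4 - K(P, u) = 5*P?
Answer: 10 - 80*√3 ≈ -128.56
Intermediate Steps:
K(P, u) = 4 - 5*P
Z = 7 (Z = 6 + 1 = 7)
A(o, s) = 8*√3 (A(o, s) = 4*√(5 + 7) = 4*√12 = 4*(2*√3) = 8*√3)
(((11 - 15) + 3) + A(K(1, 0), -5))*F = (((11 - 15) + 3) + 8*√3)*(-10) = ((-4 + 3) + 8*√3)*(-10) = (-1 + 8*√3)*(-10) = 10 - 80*√3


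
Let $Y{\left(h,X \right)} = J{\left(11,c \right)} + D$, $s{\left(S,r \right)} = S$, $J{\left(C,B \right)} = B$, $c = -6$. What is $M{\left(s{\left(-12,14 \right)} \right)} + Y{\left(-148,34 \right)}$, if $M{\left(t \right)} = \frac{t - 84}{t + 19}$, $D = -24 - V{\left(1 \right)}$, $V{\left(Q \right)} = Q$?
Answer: $- \frac{313}{7} \approx -44.714$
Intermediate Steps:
$D = -25$ ($D = -24 - 1 = -25$)
$M{\left(t \right)} = \frac{-84 + t}{19 + t}$
$Y{\left(h,X \right)} = -31$ ($Y{\left(h,X \right)} = -6 - 25 = -31$)
$M{\left(s{\left(-12,14 \right)} \right)} + Y{\left(-148,34 \right)} = \frac{-84 - 12}{19 - 12} - 31 = \frac{1}{7} \left(-96\right) - 31 = - \frac{96}{7} - 31 = - \frac{313}{7}$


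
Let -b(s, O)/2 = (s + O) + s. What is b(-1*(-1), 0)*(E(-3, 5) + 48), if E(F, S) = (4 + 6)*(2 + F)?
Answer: -152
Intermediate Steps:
E(F, S) = 20 + 10*F (E(F, S) = 10*(2 + F) = 20 + 10*F)
b(s, O) = -4*s - 2*O (b(s, O) = -2*((s + O) + s) = -2*((O + s) + s) = -2*(O + 2*s) = -4*s - 2*O)
b(-1*(-1), 0)*(E(-3, 5) + 48) = (-(-4)*(-1) - 2*0)*((20 + 10*(-3)) + 48) = (-4*1 + 0)*((20 - 30) + 48) = (-4 + 0)*(-10 + 48) = -4*38 = -152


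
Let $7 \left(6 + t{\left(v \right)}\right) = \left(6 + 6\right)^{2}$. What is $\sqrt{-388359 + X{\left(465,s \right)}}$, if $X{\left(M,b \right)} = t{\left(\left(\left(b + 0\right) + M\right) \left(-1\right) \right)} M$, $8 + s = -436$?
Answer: $\frac{3 i \sqrt{2077509}}{7} \approx 617.72 i$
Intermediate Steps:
$s = -444$ ($s = -8 - 436 = -444$)
$t{\left(v \right)} = \frac{102}{7}$ ($t{\left(v \right)} = -6 + \frac{\left(6 + 6\right)^{2}}{7} = -6 + \frac{12^{2}}{7} = -6 + \frac{1}{7} \cdot 144 = -6 + \frac{144}{7} = \frac{102}{7}$)
$X{\left(M,b \right)} = \frac{102 M}{7}$
$\sqrt{-388359 + X{\left(465,s \right)}} = \sqrt{-388359 + \frac{102}{7} \cdot 465} = \sqrt{-388359 + \frac{47430}{7}} = \sqrt{- \frac{2671083}{7}} = \frac{3 i \sqrt{2077509}}{7}$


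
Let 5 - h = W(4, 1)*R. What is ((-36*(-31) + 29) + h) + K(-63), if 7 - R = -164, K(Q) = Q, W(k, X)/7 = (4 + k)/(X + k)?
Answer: -4141/5 ≈ -828.20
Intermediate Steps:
W(k, X) = 7*(4 + k)/(X + k) (W(k, X) = 7*((4 + k)/(X + k)) = 7*(4 + k)/(X + k))
R = 171 (R = 7 - 1*(-164) = 7 + 164 = 171)
h = -9551/5 (h = 5 - 7*(4 + 4)/(1 + 4)*171 = 5 - 7*8/5*171 = 5 - 7*(⅕)*8*171 = 5 - 56*171/5 = 5 - 1*9576/5 = 5 - 9576/5 = -9551/5 ≈ -1910.2)
((-36*(-31) + 29) + h) + K(-63) = ((-36*(-31) + 29) - 9551/5) - 63 = ((1116 + 29) - 9551/5) - 63 = (1145 - 9551/5) - 63 = -3826/5 - 63 = -4141/5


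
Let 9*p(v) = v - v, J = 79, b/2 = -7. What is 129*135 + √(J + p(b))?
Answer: 17415 + √79 ≈ 17424.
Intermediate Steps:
b = -14 (b = 2*(-7) = -14)
p(v) = 0 (p(v) = (v - v)/9 = (⅑)*0 = 0)
129*135 + √(J + p(b)) = 129*135 + √(79 + 0) = 17415 + √79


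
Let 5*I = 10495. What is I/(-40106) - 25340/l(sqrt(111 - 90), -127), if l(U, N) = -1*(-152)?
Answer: -63537818/381007 ≈ -166.76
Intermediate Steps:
I = 2099 (I = (1/5)*10495 = 2099)
l(U, N) = 152
I/(-40106) - 25340/l(sqrt(111 - 90), -127) = 2099/(-40106) - 25340/152 = 2099*(-1/40106) - 25340*1/152 = -2099/40106 - 6335/38 = -63537818/381007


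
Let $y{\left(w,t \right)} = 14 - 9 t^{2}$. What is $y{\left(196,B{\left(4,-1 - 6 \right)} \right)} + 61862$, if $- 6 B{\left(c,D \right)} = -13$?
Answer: $\frac{247335}{4} \approx 61834.0$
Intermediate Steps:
$B{\left(c,D \right)} = \frac{13}{6}$ ($B{\left(c,D \right)} = \left(- \frac{1}{6}\right) \left(-13\right) = \frac{13}{6}$)
$y{\left(196,B{\left(4,-1 - 6 \right)} \right)} + 61862 = \left(14 - 9 \left(\frac{13}{6}\right)^{2}\right) + 61862 = \left(14 - \frac{169}{4}\right) + 61862 = - \frac{113}{4} + 61862 = \frac{247335}{4}$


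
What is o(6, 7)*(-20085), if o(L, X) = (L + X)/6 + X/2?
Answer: -113815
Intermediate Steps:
o(L, X) = L/6 + 2*X/3 (o(L, X) = (L + X)*(1/6) + X*(1/2) = (L/6 + X/6) + X/2 = L/6 + 2*X/3)
o(6, 7)*(-20085) = ((1/6)*6 + (2/3)*7)*(-20085) = (1 + 14/3)*(-20085) = (17/3)*(-20085) = -113815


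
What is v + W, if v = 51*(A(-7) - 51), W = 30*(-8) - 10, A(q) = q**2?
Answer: -352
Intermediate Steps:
W = -250 (W = -240 - 10 = -250)
v = -102 (v = 51*((-7)**2 - 51) = 51*(49 - 51) = 51*(-2) = -102)
v + W = -102 - 250 = -352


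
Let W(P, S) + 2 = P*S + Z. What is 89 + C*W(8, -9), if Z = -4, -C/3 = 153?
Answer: 35891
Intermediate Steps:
C = -459 (C = -3*153 = -459)
W(P, S) = -6 + P*S (W(P, S) = -2 + (P*S - 4) = -2 + (-4 + P*S) = -6 + P*S)
89 + C*W(8, -9) = 89 - 459*(-6 + 8*(-9)) = 89 - 459*(-6 - 72) = 89 - 459*(-78) = 89 + 35802 = 35891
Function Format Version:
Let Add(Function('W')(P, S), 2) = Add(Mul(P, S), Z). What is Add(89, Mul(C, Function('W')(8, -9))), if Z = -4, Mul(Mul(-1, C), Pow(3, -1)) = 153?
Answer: 35891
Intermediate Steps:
C = -459 (C = Mul(-3, 153) = -459)
Function('W')(P, S) = Add(-6, Mul(P, S)) (Function('W')(P, S) = Add(-2, Add(Mul(P, S), -4)) = Add(-2, Add(-4, Mul(P, S))) = Add(-6, Mul(P, S)))
Add(89, Mul(C, Function('W')(8, -9))) = Add(89, Mul(-459, Add(-6, Mul(8, -9)))) = Add(89, Mul(-459, Add(-6, -72))) = Add(89, Mul(-459, -78)) = Add(89, 35802) = 35891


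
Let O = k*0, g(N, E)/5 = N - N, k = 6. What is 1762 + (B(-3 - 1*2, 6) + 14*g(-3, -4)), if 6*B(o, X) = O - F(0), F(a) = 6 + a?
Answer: 1761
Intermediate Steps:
g(N, E) = 0 (g(N, E) = 5*(N - N) = 5*0 = 0)
O = 0 (O = 6*0 = 0)
B(o, X) = -1 (B(o, X) = (0 - (6 + 0))/6 = (0 - 1*6)/6 = (0 - 6)/6 = (1/6)*(-6) = -1)
1762 + (B(-3 - 1*2, 6) + 14*g(-3, -4)) = 1762 + (-1 + 14*0) = 1762 + (-1 + 0) = 1762 - 1 = 1761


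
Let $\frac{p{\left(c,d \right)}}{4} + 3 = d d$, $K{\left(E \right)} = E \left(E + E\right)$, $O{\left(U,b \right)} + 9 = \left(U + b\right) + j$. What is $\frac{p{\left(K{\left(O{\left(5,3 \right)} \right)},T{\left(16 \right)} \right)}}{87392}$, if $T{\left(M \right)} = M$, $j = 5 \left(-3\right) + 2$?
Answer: $\frac{253}{21848} \approx 0.01158$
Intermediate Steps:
$j = -13$ ($j = -15 + 2 = -13$)
$O{\left(U,b \right)} = -22 + U + b$ ($O{\left(U,b \right)} = -9 - \left(13 - U - b\right) = -9 + \left(-13 + U + b\right) = -22 + U + b$)
$K{\left(E \right)} = 2 E^{2}$ ($K{\left(E \right)} = E 2 E = 2 E^{2}$)
$p{\left(c,d \right)} = -12 + 4 d^{2}$ ($p{\left(c,d \right)} = -12 + 4 d d = -12 + 4 d^{2}$)
$\frac{p{\left(K{\left(O{\left(5,3 \right)} \right)},T{\left(16 \right)} \right)}}{87392} = \frac{-12 + 4 \cdot 16^{2}}{87392} = \left(-12 + 4 \cdot 256\right) \frac{1}{87392} = \left(-12 + 1024\right) \frac{1}{87392} = 1012 \cdot \frac{1}{87392} = \frac{253}{21848}$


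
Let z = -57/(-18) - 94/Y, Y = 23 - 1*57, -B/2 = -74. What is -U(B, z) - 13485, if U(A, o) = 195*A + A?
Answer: -42493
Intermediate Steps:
B = 148 (B = -2*(-74) = 148)
Y = -34 (Y = 23 - 57 = -34)
z = 605/102 (z = -57/(-18) - 94/(-34) = -57*(-1/18) - 94*(-1/34) = 19/6 + 47/17 = 605/102 ≈ 5.9314)
U(A, o) = 196*A
-U(B, z) - 13485 = -196*148 - 13485 = -1*29008 - 13485 = -29008 - 13485 = -42493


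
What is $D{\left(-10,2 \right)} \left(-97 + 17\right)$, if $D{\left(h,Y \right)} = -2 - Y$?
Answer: $320$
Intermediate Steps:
$D{\left(-10,2 \right)} \left(-97 + 17\right) = \left(-2 - 2\right) \left(-97 + 17\right) = \left(-2 - 2\right) \left(-80\right) = \left(-4\right) \left(-80\right) = 320$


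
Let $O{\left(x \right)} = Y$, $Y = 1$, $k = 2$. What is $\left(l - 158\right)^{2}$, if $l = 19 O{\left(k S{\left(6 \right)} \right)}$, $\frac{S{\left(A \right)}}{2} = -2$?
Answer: $19321$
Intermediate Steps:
$S{\left(A \right)} = -4$ ($S{\left(A \right)} = 2 \left(-2\right) = -4$)
$O{\left(x \right)} = 1$
$l = 19$ ($l = 19 \cdot 1 = 19$)
$\left(l - 158\right)^{2} = \left(19 - 158\right)^{2} = \left(-139\right)^{2} = 19321$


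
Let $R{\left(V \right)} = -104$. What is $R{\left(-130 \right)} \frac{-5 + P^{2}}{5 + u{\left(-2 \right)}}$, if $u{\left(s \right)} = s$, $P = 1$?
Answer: $\frac{416}{3} \approx 138.67$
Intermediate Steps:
$R{\left(-130 \right)} \frac{-5 + P^{2}}{5 + u{\left(-2 \right)}} = - 104 \frac{-5 + 1^{2}}{5 - 2} = - 104 \frac{-5 + 1}{3} = - 104 \left(\left(-4\right) \frac{1}{3}\right) = \left(-104\right) \left(- \frac{4}{3}\right) = \frac{416}{3}$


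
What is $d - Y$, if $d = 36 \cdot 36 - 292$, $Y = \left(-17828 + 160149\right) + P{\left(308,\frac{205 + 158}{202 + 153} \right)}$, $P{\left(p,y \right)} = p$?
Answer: $-141625$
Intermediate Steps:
$Y = 142629$ ($Y = \left(-17828 + 160149\right) + 308 = 142321 + 308 = 142629$)
$d = 1004$ ($d = 1296 - 292 = 1004$)
$d - Y = 1004 - 142629 = -141625$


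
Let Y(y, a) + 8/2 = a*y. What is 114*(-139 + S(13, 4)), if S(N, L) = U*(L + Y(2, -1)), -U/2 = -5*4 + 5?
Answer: -22686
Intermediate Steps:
Y(y, a) = -4 + a*y
U = 30 (U = -2*(-5*4 + 5) = -2*(-20 + 5) = -2*(-15) = 30)
S(N, L) = -180 + 30*L (S(N, L) = 30*(L + (-4 - 1*2)) = 30*(L + (-4 - 2)) = 30*(L - 6) = 30*(-6 + L) = -180 + 30*L)
114*(-139 + S(13, 4)) = 114*(-139 + (-180 + 30*4)) = 114*(-139 + (-180 + 120)) = 114*(-139 - 60) = 114*(-199) = -22686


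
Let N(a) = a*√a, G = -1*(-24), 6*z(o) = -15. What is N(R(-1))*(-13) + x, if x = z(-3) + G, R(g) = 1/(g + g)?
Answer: 43/2 + 13*I*√2/4 ≈ 21.5 + 4.5962*I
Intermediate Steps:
z(o) = -5/2 (z(o) = (⅙)*(-15) = -5/2)
G = 24
R(g) = 1/(2*g)
N(a) = a^(3/2)
x = 43/2 (x = -5/2 + 24 = 43/2 ≈ 21.500)
N(R(-1))*(-13) + x = ((½)/(-1))^(3/2)*(-13) + 43/2 = ((½)*(-1))^(3/2)*(-13) + 43/2 = (-½)^(3/2)*(-13) + 43/2 = -I*√2/4*(-13) + 43/2 = 13*I*√2/4 + 43/2 = 43/2 + 13*I*√2/4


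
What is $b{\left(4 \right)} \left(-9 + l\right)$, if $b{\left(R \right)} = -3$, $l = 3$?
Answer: $18$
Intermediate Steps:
$b{\left(4 \right)} \left(-9 + l\right) = - 3 \left(-9 + 3\right) = \left(-3\right) \left(-6\right) = 18$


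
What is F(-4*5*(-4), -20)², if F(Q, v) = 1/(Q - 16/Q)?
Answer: 25/159201 ≈ 0.00015703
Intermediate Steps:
F(-4*5*(-4), -20)² = ((-4*5*(-4))/(-16 + (-4*5*(-4))²))² = ((-20*(-4))/(-16 + (-20*(-4))²))² = (80/(-16 + 80²))² = (80/(-16 + 6400))² = (80/6384)² = (80*(1/6384))² = (5/399)² = 25/159201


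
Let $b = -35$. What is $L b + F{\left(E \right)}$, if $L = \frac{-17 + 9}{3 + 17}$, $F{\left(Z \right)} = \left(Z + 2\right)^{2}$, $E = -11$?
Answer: $95$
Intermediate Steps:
$F{\left(Z \right)} = \left(2 + Z\right)^{2}$
$L = - \frac{2}{5}$ ($L = - \frac{8}{20} = \left(-8\right) \frac{1}{20} = - \frac{2}{5} \approx -0.4$)
$L b + F{\left(E \right)} = \left(- \frac{2}{5}\right) \left(-35\right) + \left(2 - 11\right)^{2} = 14 + \left(-9\right)^{2} = 14 + 81 = 95$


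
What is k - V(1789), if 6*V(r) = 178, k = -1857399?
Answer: -5572286/3 ≈ -1.8574e+6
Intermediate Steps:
V(r) = 89/3 (V(r) = (1/6)*178 = 89/3)
k - V(1789) = -1857399 - 1*89/3 = -1857399 - 89/3 = -5572286/3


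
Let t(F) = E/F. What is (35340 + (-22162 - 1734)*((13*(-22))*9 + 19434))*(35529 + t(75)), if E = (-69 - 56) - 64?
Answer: -71559429051528/5 ≈ -1.4312e+13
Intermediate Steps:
E = -189 (E = -125 - 64 = -189)
t(F) = -189/F
(35340 + (-22162 - 1734)*((13*(-22))*9 + 19434))*(35529 + t(75)) = (35340 + (-22162 - 1734)*((13*(-22))*9 + 19434))*(35529 - 189/75) = (35340 - 23896*(-286*9 + 19434))*(35529 - 189*1/75) = (35340 - 23896*(-2574 + 19434))*(35529 - 63/25) = (35340 - 23896*16860)*(888162/25) = (35340 - 402886560)*(888162/25) = -402851220*888162/25 = -71559429051528/5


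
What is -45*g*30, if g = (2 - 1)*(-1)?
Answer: 1350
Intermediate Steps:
g = -1 (g = 1*(-1) = -1)
-45*g*30 = -45*(-1)*30 = 45*30 = 1350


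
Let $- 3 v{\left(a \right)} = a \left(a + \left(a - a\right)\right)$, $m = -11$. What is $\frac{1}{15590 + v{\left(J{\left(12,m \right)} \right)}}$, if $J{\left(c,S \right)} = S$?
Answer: $\frac{3}{46649} \approx 6.431 \cdot 10^{-5}$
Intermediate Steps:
$v{\left(a \right)} = - \frac{a^{2}}{3}$ ($v{\left(a \right)} = - \frac{a \left(a + \left(a - a\right)\right)}{3} = - \frac{a \left(a + 0\right)}{3} = - \frac{a a}{3} = - \frac{a^{2}}{3}$)
$\frac{1}{15590 + v{\left(J{\left(12,m \right)} \right)}} = \frac{1}{15590 - \frac{\left(-11\right)^{2}}{3}} = \frac{1}{15590 - \frac{121}{3}} = \frac{1}{\frac{46649}{3}} = \frac{3}{46649}$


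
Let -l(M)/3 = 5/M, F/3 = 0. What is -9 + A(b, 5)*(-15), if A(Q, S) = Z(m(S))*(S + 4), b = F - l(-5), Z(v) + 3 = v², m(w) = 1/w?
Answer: 1953/5 ≈ 390.60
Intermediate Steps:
Z(v) = -3 + v²
F = 0 (F = 3*0 = 0)
l(M) = -15/M
b = -3 (b = 0 - (-15)/(-5) = 0 - (-15)*(-1)/5 = 0 - 1*3 = 0 - 3 = -3)
A(Q, S) = (-3 + S⁻²)*(4 + S) (A(Q, S) = (-3 + (1/S)²)*(S + 4) = (-3 + S⁻²)*(4 + S))
-9 + A(b, 5)*(-15) = -9 + ((1 - 3*5²)*(4 + 5)/5²)*(-15) = -9 + ((1/25)*(1 - 3*25)*9)*(-15) = -9 + ((1/25)*(1 - 75)*9)*(-15) = -9 + ((1/25)*(-74)*9)*(-15) = -9 - 666/25*(-15) = -9 + 1998/5 = 1953/5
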